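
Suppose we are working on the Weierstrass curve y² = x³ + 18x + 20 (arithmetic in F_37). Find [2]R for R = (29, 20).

tangent at (29, 20): λ = (3·29² + 18)/(2·20) ≡ 25/3. 3⁻¹ ≡ 25 (mod 37), so λ ≡ 25·25 ≡ 33.
  x = λ² - 29 - 29 = 1089 - 58 ≡ 32; y = λ·(29 - 32) - 20 ≡ 29. → (32, 29)

(32, 29)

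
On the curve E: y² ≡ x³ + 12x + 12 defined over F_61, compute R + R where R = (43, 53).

tangent at (43, 53): λ = (3·43² + 12)/(2·53) ≡ 8/45. 45⁻¹ ≡ 19 (mod 61), so λ ≡ 8·19 ≡ 30.
  x = λ² - 43 - 43 = 900 - 86 ≡ 21; y = λ·(43 - 21) - 53 ≡ 58. → (21, 58)

(21, 58)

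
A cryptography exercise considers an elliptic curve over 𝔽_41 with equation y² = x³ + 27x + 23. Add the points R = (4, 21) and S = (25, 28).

(4, 21) + (25, 28). λ = (28 - 21)/(25 - 4) ≡ 7/21 mod 41. 21⁻¹ ≡ 2 (mod 41) since 21·2 = 42 ≡ 1, so λ ≡ 14.
  x = λ² - 4 - 25 = 196 - 29 ≡ 3; y = λ·(4 - 3) - 21 ≡ 34. → (3, 34)

(3, 34)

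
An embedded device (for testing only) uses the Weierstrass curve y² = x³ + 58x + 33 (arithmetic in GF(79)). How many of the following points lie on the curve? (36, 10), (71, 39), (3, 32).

(36, 10): 10² ≡ 21, rhs ≡ 34 → off.
(71, 39): 39² ≡ 20, rhs ≡ 5 → off.
(3, 32): 32² ≡ 76, rhs ≡ 76 → on.

1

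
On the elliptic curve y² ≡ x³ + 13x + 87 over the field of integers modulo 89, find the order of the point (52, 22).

9

2P: tangent at (52, 22): λ = (3·52² + 13)/(2·22) ≡ 26/44. 44⁻¹ ≡ 87 (mod 89), so λ ≡ 26·87 ≡ 37.
  x = λ² - 52 - 52 = 1369 - 104 ≡ 19; y = λ·(52 - 19) - 22 ≡ 42. → (19, 42)
3P: (19, 42) + (52, 22). λ = (22 - 42)/(52 - 19) ≡ 69/33 mod 89. 33⁻¹ ≡ 27 (mod 89) since 33·27 = 891 ≡ 1, so λ ≡ 83.
  x = λ² - 19 - 52 = 6889 - 71 ≡ 54; y = λ·(19 - 54) - 42 ≡ 79. → (54, 79)
4P: (54, 79) + (52, 22). λ = (22 - 79)/(52 - 54) ≡ 32/87 mod 89. 87⁻¹ ≡ 44 (mod 89), so λ ≡ 73.
  x = λ² - 54 - 52 = 5329 - 106 ≡ 61; y = λ·(54 - 61) - 79 ≡ 33. → (61, 33)
5P: (61, 33) + (52, 22). λ = (22 - 33)/(52 - 61) ≡ 78/80 mod 89. 80⁻¹ ≡ 79 (mod 89) since 80·79 = 6320 ≡ 1, so λ ≡ 21.
  x = λ² - 61 - 52 = 441 - 113 ≡ 61; y = λ·(61 - 61) - 33 ≡ 56. → (61, 56)
6P: (61, 56) + (52, 22). λ = (22 - 56)/(52 - 61) ≡ 55/80 mod 89. 80⁻¹ ≡ 79 (mod 89), so λ ≡ 73.
  x = λ² - 61 - 52 = 5329 - 113 ≡ 54; y = λ·(61 - 54) - 56 ≡ 10. → (54, 10)
7P: (54, 10) + (52, 22). λ = (22 - 10)/(52 - 54) ≡ 12/87 mod 89. 87⁻¹ ≡ 44 (mod 89) since 87·44 = 3828 ≡ 1, so λ ≡ 83.
  x = λ² - 54 - 52 = 6889 - 106 ≡ 19; y = λ·(54 - 19) - 10 ≡ 47. → (19, 47)
8P: (19, 47) + (52, 22). λ = (22 - 47)/(52 - 19) ≡ 64/33 mod 89. 33⁻¹ ≡ 27 (mod 89), so λ ≡ 37.
  x = λ² - 19 - 52 = 1369 - 71 ≡ 52; y = λ·(19 - 52) - 47 ≡ 67. → (52, 67)
9P: (52, 67) + (52, 22): same x and y₁ ≡ -y₂, so the sum is O.
9P = O, so the order is 9.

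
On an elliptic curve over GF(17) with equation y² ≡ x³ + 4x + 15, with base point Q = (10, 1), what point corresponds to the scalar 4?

Repeated addition: build up to 4Q.
2Q: tangent at (10, 1): λ = (3·10² + 4)/(2·1) ≡ 15/2. 2⁻¹ ≡ 9 (mod 17), so λ ≡ 15·9 ≡ 16.
  x = λ² - 10 - 10 = 256 - 20 ≡ 15; y = λ·(10 - 15) - 1 ≡ 4. → (15, 4)
3Q: (15, 4) + (10, 1). λ = (1 - 4)/(10 - 15) ≡ 14/12 mod 17. 12⁻¹ ≡ 10 (mod 17), so λ ≡ 4.
  x = λ² - 15 - 10 = 16 - 25 ≡ 8; y = λ·(15 - 8) - 4 ≡ 7. → (8, 7)
4Q: (8, 7) + (10, 1). λ = (1 - 7)/(10 - 8) ≡ 11/2 mod 17. 2⁻¹ ≡ 9 (mod 17), so λ ≡ 14.
  x = λ² - 8 - 10 = 196 - 18 ≡ 8; y = λ·(8 - 8) - 7 ≡ 10. → (8, 10)

(8, 10)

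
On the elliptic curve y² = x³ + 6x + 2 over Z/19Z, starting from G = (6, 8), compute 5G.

(17, 18)

Repeated addition: build up to 5G.
2G: tangent at (6, 8): λ = (3·6² + 6)/(2·8) ≡ 0/16. 16⁻¹ ≡ 6 (mod 19) since 16·6 = 96 ≡ 1, so λ ≡ 0·6 ≡ 0.
  x = λ² - 6 - 6 = 0 - 12 ≡ 7; y = λ·(6 - 7) - 8 ≡ 11. → (7, 11)
3G: (7, 11) + (6, 8). λ = (8 - 11)/(6 - 7) ≡ 16/18 mod 19. 18⁻¹ ≡ 18 (mod 19) since 18·18 = 324 ≡ 1, so λ ≡ 3.
  x = λ² - 7 - 6 = 9 - 13 ≡ 15; y = λ·(7 - 15) - 11 ≡ 3. → (15, 3)
4G: (15, 3) + (6, 8). λ = (8 - 3)/(6 - 15) ≡ 5/10 mod 19. 10⁻¹ ≡ 2 (mod 19) since 10·2 = 20 ≡ 1, so λ ≡ 10.
  x = λ² - 15 - 6 = 100 - 21 ≡ 3; y = λ·(15 - 3) - 3 ≡ 3. → (3, 3)
5G: (3, 3) + (6, 8). λ = (8 - 3)/(6 - 3) ≡ 5/3 mod 19. 3⁻¹ ≡ 13 (mod 19), so λ ≡ 8.
  x = λ² - 3 - 6 = 64 - 9 ≡ 17; y = λ·(3 - 17) - 3 ≡ 18. → (17, 18)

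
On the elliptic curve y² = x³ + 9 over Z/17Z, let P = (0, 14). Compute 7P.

(0, 14)

Double-and-add on 7 = (111)₂. Start with P = (0, 14) for the leading 1-bit.
double: tangent at (0, 14): λ = (3·0² + 0)/(2·14) ≡ 0/11. 11⁻¹ ≡ 14 (mod 17) since 11·14 = 154 ≡ 1, so λ ≡ 0·14 ≡ 0.
  x = λ² - 0 - 0 = 0 - 0 ≡ 0; y = λ·(0 - 0) - 14 ≡ 3. → (0, 3)
add P: (0, 3) + (0, 14): same x and y₁ ≡ -y₂, so the sum is the point at infinity.
double: the point at infinity + the point at infinity = the point at infinity (identity).
add P: the point at infinity + (0, 14) = (0, 14) (identity).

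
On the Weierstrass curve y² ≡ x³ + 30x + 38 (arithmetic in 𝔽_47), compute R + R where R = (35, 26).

(4, 9)

tangent at (35, 26): λ = (3·35² + 30)/(2·26) ≡ 39/5. 5⁻¹ ≡ 19 (mod 47) since 5·19 = 95 ≡ 1, so λ ≡ 39·19 ≡ 36.
  x = λ² - 35 - 35 = 1296 - 70 ≡ 4; y = λ·(35 - 4) - 26 ≡ 9. → (4, 9)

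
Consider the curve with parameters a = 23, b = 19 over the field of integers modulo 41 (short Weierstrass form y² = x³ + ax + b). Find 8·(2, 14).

Write P = (2, 14).
Repeated addition: build up to 8P.
2P: tangent at (2, 14): λ = (3·2² + 23)/(2·14) ≡ 35/28. 28⁻¹ ≡ 22 (mod 41) since 28·22 = 616 ≡ 1, so λ ≡ 35·22 ≡ 32.
  x = λ² - 2 - 2 = 1024 - 4 ≡ 36; y = λ·(2 - 36) - 14 ≡ 5. → (36, 5)
3P: (36, 5) + (2, 14). λ = (14 - 5)/(2 - 36) ≡ 9/7 mod 41. 7⁻¹ ≡ 6 (mod 41), so λ ≡ 13.
  x = λ² - 36 - 2 = 169 - 38 ≡ 8; y = λ·(36 - 8) - 5 ≡ 31. → (8, 31)
4P: (8, 31) + (2, 14). λ = (14 - 31)/(2 - 8) ≡ 24/35 mod 41. 35⁻¹ ≡ 34 (mod 41) since 35·34 = 1190 ≡ 1, so λ ≡ 37.
  x = λ² - 8 - 2 = 1369 - 10 ≡ 6; y = λ·(8 - 6) - 31 ≡ 2. → (6, 2)
5P: (6, 2) + (2, 14). λ = (14 - 2)/(2 - 6) ≡ 12/37 mod 41. 37⁻¹ ≡ 10 (mod 41), so λ ≡ 38.
  x = λ² - 6 - 2 = 1444 - 8 ≡ 1; y = λ·(6 - 1) - 2 ≡ 24. → (1, 24)
6P: (1, 24) + (2, 14). λ = (14 - 24)/(2 - 1) ≡ 31/1 mod 41. 1⁻¹ ≡ 1 (mod 41), so λ ≡ 31.
  x = λ² - 1 - 2 = 961 - 3 ≡ 15; y = λ·(1 - 15) - 24 ≡ 34. → (15, 34)
7P: (15, 34) + (2, 14). λ = (14 - 34)/(2 - 15) ≡ 21/28 mod 41. 28⁻¹ ≡ 22 (mod 41), so λ ≡ 11.
  x = λ² - 15 - 2 = 121 - 17 ≡ 22; y = λ·(15 - 22) - 34 ≡ 12. → (22, 12)
8P: (22, 12) + (2, 14). λ = (14 - 12)/(2 - 22) ≡ 2/21 mod 41. 21⁻¹ ≡ 2 (mod 41) since 21·2 = 42 ≡ 1, so λ ≡ 4.
  x = λ² - 22 - 2 = 16 - 24 ≡ 33; y = λ·(22 - 33) - 12 ≡ 26. → (33, 26)

(33, 26)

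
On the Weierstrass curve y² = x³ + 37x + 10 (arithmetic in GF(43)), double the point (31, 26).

tangent at (31, 26): λ = (3·31² + 37)/(2·26) ≡ 39/9. 9⁻¹ ≡ 24 (mod 43), so λ ≡ 39·24 ≡ 33.
  x = λ² - 31 - 31 = 1089 - 62 ≡ 38; y = λ·(31 - 38) - 26 ≡ 1. → (38, 1)

(38, 1)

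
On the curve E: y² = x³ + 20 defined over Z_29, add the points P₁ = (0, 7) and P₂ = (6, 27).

(0, 7) + (6, 27). λ = (27 - 7)/(6 - 0) ≡ 20/6 mod 29. 6⁻¹ ≡ 5 (mod 29), so λ ≡ 13.
  x = λ² - 0 - 6 = 169 - 6 ≡ 18; y = λ·(0 - 18) - 7 ≡ 20. → (18, 20)

(18, 20)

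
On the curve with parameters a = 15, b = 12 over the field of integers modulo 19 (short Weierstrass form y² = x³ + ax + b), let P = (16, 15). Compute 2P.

(11, 11)

tangent at (16, 15): λ = (3·16² + 15)/(2·15) ≡ 4/11. 11⁻¹ ≡ 7 (mod 19), so λ ≡ 4·7 ≡ 9.
  x = λ² - 16 - 16 = 81 - 32 ≡ 11; y = λ·(16 - 11) - 15 ≡ 11. → (11, 11)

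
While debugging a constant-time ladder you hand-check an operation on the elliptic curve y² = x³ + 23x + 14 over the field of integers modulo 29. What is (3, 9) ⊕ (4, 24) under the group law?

(15, 14)

(3, 9) + (4, 24). λ = (24 - 9)/(4 - 3) ≡ 15/1 mod 29. 1⁻¹ ≡ 1 (mod 29), so λ ≡ 15.
  x = λ² - 3 - 4 = 225 - 7 ≡ 15; y = λ·(3 - 15) - 9 ≡ 14. → (15, 14)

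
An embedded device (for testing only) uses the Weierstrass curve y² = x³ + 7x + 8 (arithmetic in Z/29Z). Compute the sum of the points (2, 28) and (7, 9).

(2, 28) + (7, 9). λ = (9 - 28)/(7 - 2) ≡ 10/5 mod 29. 5⁻¹ ≡ 6 (mod 29), so λ ≡ 2.
  x = λ² - 2 - 7 = 4 - 9 ≡ 24; y = λ·(2 - 24) - 28 ≡ 15. → (24, 15)

(24, 15)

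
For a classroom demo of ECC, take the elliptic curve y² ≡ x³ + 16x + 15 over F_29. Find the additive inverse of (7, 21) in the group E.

(7, 8)

-(7, 21) = (7, -21 mod 29) = (7, 8).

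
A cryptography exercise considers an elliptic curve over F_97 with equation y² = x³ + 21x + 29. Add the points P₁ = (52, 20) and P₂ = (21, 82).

(28, 29)

(52, 20) + (21, 82). λ = (82 - 20)/(21 - 52) ≡ 62/66 mod 97. 66⁻¹ ≡ 25 (mod 97), so λ ≡ 95.
  x = λ² - 52 - 21 = 9025 - 73 ≡ 28; y = λ·(52 - 28) - 20 ≡ 29. → (28, 29)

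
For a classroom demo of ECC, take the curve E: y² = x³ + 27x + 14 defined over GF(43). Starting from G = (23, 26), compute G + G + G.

Repeated addition: build up to 3G.
2G: tangent at (23, 26): λ = (3·23² + 27)/(2·26) ≡ 23/9. 9⁻¹ ≡ 24 (mod 43) since 9·24 = 216 ≡ 1, so λ ≡ 23·24 ≡ 36.
  x = λ² - 23 - 23 = 1296 - 46 ≡ 3; y = λ·(23 - 3) - 26 ≡ 6. → (3, 6)
3G: (3, 6) + (23, 26). λ = (26 - 6)/(23 - 3) ≡ 20/20 mod 43. 20⁻¹ ≡ 28 (mod 43), so λ ≡ 1.
  x = λ² - 3 - 23 = 1 - 26 ≡ 18; y = λ·(3 - 18) - 6 ≡ 22. → (18, 22)

(18, 22)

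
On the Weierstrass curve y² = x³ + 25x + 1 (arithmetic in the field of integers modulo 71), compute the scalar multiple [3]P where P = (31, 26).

Repeated addition: build up to 3P.
2P: tangent at (31, 26): λ = (3·31² + 25)/(2·26) ≡ 68/52. 52⁻¹ ≡ 56 (mod 71) since 52·56 = 2912 ≡ 1, so λ ≡ 68·56 ≡ 45.
  x = λ² - 31 - 31 = 2025 - 62 ≡ 46; y = λ·(31 - 46) - 26 ≡ 9. → (46, 9)
3P: (46, 9) + (31, 26). λ = (26 - 9)/(31 - 46) ≡ 17/56 mod 71. 56⁻¹ ≡ 52 (mod 71), so λ ≡ 32.
  x = λ² - 46 - 31 = 1024 - 77 ≡ 24; y = λ·(46 - 24) - 9 ≡ 56. → (24, 56)

(24, 56)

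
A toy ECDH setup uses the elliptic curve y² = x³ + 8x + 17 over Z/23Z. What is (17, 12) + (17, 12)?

tangent at (17, 12): λ = (3·17² + 8)/(2·12) ≡ 1/1. 1⁻¹ ≡ 1 (mod 23), so λ ≡ 1·1 ≡ 1.
  x = λ² - 17 - 17 = 1 - 34 ≡ 13; y = λ·(17 - 13) - 12 ≡ 15. → (13, 15)

(13, 15)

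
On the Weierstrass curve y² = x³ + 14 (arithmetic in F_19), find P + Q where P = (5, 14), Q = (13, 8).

(5, 14) + (13, 8). λ = (8 - 14)/(13 - 5) ≡ 13/8 mod 19. 8⁻¹ ≡ 12 (mod 19), so λ ≡ 4.
  x = λ² - 5 - 13 = 16 - 18 ≡ 17; y = λ·(5 - 17) - 14 ≡ 14. → (17, 14)

(17, 14)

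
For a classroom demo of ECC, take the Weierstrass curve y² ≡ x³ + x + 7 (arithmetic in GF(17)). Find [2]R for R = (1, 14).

tangent at (1, 14): λ = (3·1² + 1)/(2·14) ≡ 4/11. 11⁻¹ ≡ 14 (mod 17) since 11·14 = 154 ≡ 1, so λ ≡ 4·14 ≡ 5.
  x = λ² - 1 - 1 = 25 - 2 ≡ 6; y = λ·(1 - 6) - 14 ≡ 12. → (6, 12)

(6, 12)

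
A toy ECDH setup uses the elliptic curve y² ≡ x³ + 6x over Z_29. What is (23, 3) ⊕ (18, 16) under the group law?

(23, 3) + (18, 16). λ = (16 - 3)/(18 - 23) ≡ 13/24 mod 29. 24⁻¹ ≡ 23 (mod 29), so λ ≡ 9.
  x = λ² - 23 - 18 = 81 - 41 ≡ 11; y = λ·(23 - 11) - 3 ≡ 18. → (11, 18)

(11, 18)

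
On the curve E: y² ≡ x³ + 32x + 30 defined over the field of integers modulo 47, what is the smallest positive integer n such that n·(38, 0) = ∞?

2

2P: (38, 0) + (38, 0): same x and y₁ ≡ -y₂, so the sum is ∞.
2P = ∞, so the order is 2.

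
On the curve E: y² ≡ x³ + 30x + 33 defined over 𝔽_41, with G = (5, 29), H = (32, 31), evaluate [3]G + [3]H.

First 3G:
Repeated addition: build up to 3G.
2G: tangent at (5, 29): λ = (3·5² + 30)/(2·29) ≡ 23/17. 17⁻¹ ≡ 29 (mod 41) since 17·29 = 493 ≡ 1, so λ ≡ 23·29 ≡ 11.
  x = λ² - 5 - 5 = 121 - 10 ≡ 29; y = λ·(5 - 29) - 29 ≡ 35. → (29, 35)
3G: (29, 35) + (5, 29). λ = (29 - 35)/(5 - 29) ≡ 35/17 mod 41. 17⁻¹ ≡ 29 (mod 41), so λ ≡ 31.
  x = λ² - 29 - 5 = 961 - 34 ≡ 25; y = λ·(29 - 25) - 35 ≡ 7. → (25, 7)
3G = (25, 7).
Next 3H:
Repeated addition: build up to 3H.
2H: tangent at (32, 31): λ = (3·32² + 30)/(2·31) ≡ 27/21. 21⁻¹ ≡ 2 (mod 41) since 21·2 = 42 ≡ 1, so λ ≡ 27·2 ≡ 13.
  x = λ² - 32 - 32 = 169 - 64 ≡ 23; y = λ·(32 - 23) - 31 ≡ 4. → (23, 4)
3H: (23, 4) + (32, 31). λ = (31 - 4)/(32 - 23) ≡ 27/9 mod 41. 9⁻¹ ≡ 32 (mod 41), so λ ≡ 3.
  x = λ² - 23 - 32 = 9 - 55 ≡ 36; y = λ·(23 - 36) - 4 ≡ 39. → (36, 39)
3H = (36, 39).
Finally 3G + 3H:
(25, 7) + (36, 39). λ = (39 - 7)/(36 - 25) ≡ 32/11 mod 41. 11⁻¹ ≡ 15 (mod 41) since 11·15 = 165 ≡ 1, so λ ≡ 29.
  x = λ² - 25 - 36 = 841 - 61 ≡ 1; y = λ·(25 - 1) - 7 ≡ 33. → (1, 33)

(1, 33)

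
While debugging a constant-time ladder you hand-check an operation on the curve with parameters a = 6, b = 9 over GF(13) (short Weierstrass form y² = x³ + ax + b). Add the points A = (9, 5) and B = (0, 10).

(8, 6)

(9, 5) + (0, 10). λ = (10 - 5)/(0 - 9) ≡ 5/4 mod 13. 4⁻¹ ≡ 10 (mod 13) since 4·10 = 40 ≡ 1, so λ ≡ 11.
  x = λ² - 9 - 0 = 121 - 9 ≡ 8; y = λ·(9 - 8) - 5 ≡ 6. → (8, 6)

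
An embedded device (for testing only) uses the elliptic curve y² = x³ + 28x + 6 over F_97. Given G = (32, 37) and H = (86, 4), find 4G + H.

First 4G:
Repeated addition: build up to 4G.
2G: tangent at (32, 37): λ = (3·32² + 28)/(2·37) ≡ 93/74. 74⁻¹ ≡ 59 (mod 97) since 74·59 = 4366 ≡ 1, so λ ≡ 93·59 ≡ 55.
  x = λ² - 32 - 32 = 3025 - 64 ≡ 51; y = λ·(32 - 51) - 37 ≡ 82. → (51, 82)
3G: (51, 82) + (32, 37). λ = (37 - 82)/(32 - 51) ≡ 52/78 mod 97. 78⁻¹ ≡ 51 (mod 97) since 78·51 = 3978 ≡ 1, so λ ≡ 33.
  x = λ² - 51 - 32 = 1089 - 83 ≡ 36; y = λ·(51 - 36) - 82 ≡ 25. → (36, 25)
4G: (36, 25) + (32, 37). λ = (37 - 25)/(32 - 36) ≡ 12/93 mod 97. 93⁻¹ ≡ 24 (mod 97) since 93·24 = 2232 ≡ 1, so λ ≡ 94.
  x = λ² - 36 - 32 = 8836 - 68 ≡ 38; y = λ·(36 - 38) - 25 ≡ 78. → (38, 78)
4G = (38, 78).
Finally 4G + H:
(38, 78) + (86, 4). λ = (4 - 78)/(86 - 38) ≡ 23/48 mod 97. 48⁻¹ ≡ 95 (mod 97), so λ ≡ 51.
  x = λ² - 38 - 86 = 2601 - 124 ≡ 52; y = λ·(38 - 52) - 78 ≡ 81. → (52, 81)

(52, 81)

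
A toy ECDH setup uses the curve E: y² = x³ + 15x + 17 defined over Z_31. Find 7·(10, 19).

(10, 19)

Write Q = (10, 19).
Double-and-add on 7 = (111)₂. Start with Q = (10, 19) for the leading 1-bit.
double: tangent at (10, 19): λ = (3·10² + 15)/(2·19) ≡ 5/7. 7⁻¹ ≡ 9 (mod 31), so λ ≡ 5·9 ≡ 14.
  x = λ² - 10 - 10 = 196 - 20 ≡ 21; y = λ·(10 - 21) - 19 ≡ 13. → (21, 13)
add Q: (21, 13) + (10, 19). λ = (19 - 13)/(10 - 21) ≡ 6/20 mod 31. 20⁻¹ ≡ 14 (mod 31), so λ ≡ 22.
  x = λ² - 21 - 10 = 484 - 31 ≡ 19; y = λ·(21 - 19) - 13 ≡ 0. → (19, 0)
double: (19, 0) + (19, 0): same x and y₁ ≡ -y₂, so the sum is O.
add Q: O + (10, 19) = (10, 19) (identity).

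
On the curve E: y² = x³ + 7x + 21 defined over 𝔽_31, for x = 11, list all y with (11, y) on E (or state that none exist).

none

x³ + 7x + 21 = 1429 ≡ 3 (mod 31).
3 is a non-residue mod 31; no y exists.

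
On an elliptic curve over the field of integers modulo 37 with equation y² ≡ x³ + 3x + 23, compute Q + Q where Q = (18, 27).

(35, 34)

tangent at (18, 27): λ = (3·18² + 3)/(2·27) ≡ 13/17. 17⁻¹ ≡ 24 (mod 37), so λ ≡ 13·24 ≡ 16.
  x = λ² - 18 - 18 = 256 - 36 ≡ 35; y = λ·(18 - 35) - 27 ≡ 34. → (35, 34)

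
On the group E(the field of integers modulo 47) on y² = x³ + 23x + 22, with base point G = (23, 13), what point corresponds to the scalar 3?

Repeated addition: build up to 3G.
2G: tangent at (23, 13): λ = (3·23² + 23)/(2·13) ≡ 12/26. 26⁻¹ ≡ 38 (mod 47) since 26·38 = 988 ≡ 1, so λ ≡ 12·38 ≡ 33.
  x = λ² - 23 - 23 = 1089 - 46 ≡ 9; y = λ·(23 - 9) - 13 ≡ 26. → (9, 26)
3G: (9, 26) + (23, 13). λ = (13 - 26)/(23 - 9) ≡ 34/14 mod 47. 14⁻¹ ≡ 37 (mod 47) since 14·37 = 518 ≡ 1, so λ ≡ 36.
  x = λ² - 9 - 23 = 1296 - 32 ≡ 42; y = λ·(9 - 42) - 26 ≡ 8. → (42, 8)

(42, 8)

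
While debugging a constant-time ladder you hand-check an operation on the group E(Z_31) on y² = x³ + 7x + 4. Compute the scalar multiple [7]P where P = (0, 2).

Double-and-add on 7 = (111)₂. Start with P = (0, 2) for the leading 1-bit.
double: tangent at (0, 2): λ = (3·0² + 7)/(2·2) ≡ 7/4. 4⁻¹ ≡ 8 (mod 31), so λ ≡ 7·8 ≡ 25.
  x = λ² - 0 - 0 = 625 - 0 ≡ 5; y = λ·(0 - 5) - 2 ≡ 28. → (5, 28)
add P: (5, 28) + (0, 2). λ = (2 - 28)/(0 - 5) ≡ 5/26 mod 31. 26⁻¹ ≡ 6 (mod 31), so λ ≡ 30.
  x = λ² - 5 - 0 = 900 - 5 ≡ 27; y = λ·(5 - 27) - 28 ≡ 25. → (27, 25)
double: tangent at (27, 25): λ = (3·27² + 7)/(2·25) ≡ 24/19. 19⁻¹ ≡ 18 (mod 31) since 19·18 = 342 ≡ 1, so λ ≡ 24·18 ≡ 29.
  x = λ² - 27 - 27 = 841 - 54 ≡ 12; y = λ·(27 - 12) - 25 ≡ 7. → (12, 7)
add P: (12, 7) + (0, 2). λ = (2 - 7)/(0 - 12) ≡ 26/19 mod 31. 19⁻¹ ≡ 18 (mod 31), so λ ≡ 3.
  x = λ² - 12 - 0 = 9 - 12 ≡ 28; y = λ·(12 - 28) - 7 ≡ 7. → (28, 7)

(28, 7)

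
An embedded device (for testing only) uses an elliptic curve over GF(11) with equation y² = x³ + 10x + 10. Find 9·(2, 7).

(3, 1)

Write P = (2, 7).
Double-and-add on 9 = (1001)₂. Start with P = (2, 7) for the leading 1-bit.
double: tangent at (2, 7): λ = (3·2² + 10)/(2·7) ≡ 0/3. 3⁻¹ ≡ 4 (mod 11) since 3·4 = 12 ≡ 1, so λ ≡ 0·4 ≡ 0.
  x = λ² - 2 - 2 = 0 - 4 ≡ 7; y = λ·(2 - 7) - 7 ≡ 4. → (7, 4)
double: tangent at (7, 4): λ = (3·7² + 10)/(2·4) ≡ 3/8. 8⁻¹ ≡ 7 (mod 11), so λ ≡ 3·7 ≡ 10.
  x = λ² - 7 - 7 = 100 - 14 ≡ 9; y = λ·(7 - 9) - 4 ≡ 9. → (9, 9)
double: tangent at (9, 9): λ = (3·9² + 10)/(2·9) ≡ 0/7. 7⁻¹ ≡ 8 (mod 11) since 7·8 = 56 ≡ 1, so λ ≡ 0·8 ≡ 0.
  x = λ² - 9 - 9 = 0 - 18 ≡ 4; y = λ·(9 - 4) - 9 ≡ 2. → (4, 2)
add P: (4, 2) + (2, 7). λ = (7 - 2)/(2 - 4) ≡ 5/9 mod 11. 9⁻¹ ≡ 5 (mod 11), so λ ≡ 3.
  x = λ² - 4 - 2 = 9 - 6 ≡ 3; y = λ·(4 - 3) - 2 ≡ 1. → (3, 1)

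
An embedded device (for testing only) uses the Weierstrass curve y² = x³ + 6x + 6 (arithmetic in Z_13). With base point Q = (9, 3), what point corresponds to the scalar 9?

Repeated addition: build up to 9Q.
2Q: tangent at (9, 3): λ = (3·9² + 6)/(2·3) ≡ 2/6. 6⁻¹ ≡ 11 (mod 13), so λ ≡ 2·11 ≡ 9.
  x = λ² - 9 - 9 = 81 - 18 ≡ 11; y = λ·(9 - 11) - 3 ≡ 5. → (11, 5)
3Q: (11, 5) + (9, 3). λ = (3 - 5)/(9 - 11) ≡ 11/11 mod 13. 11⁻¹ ≡ 6 (mod 13) since 11·6 = 66 ≡ 1, so λ ≡ 1.
  x = λ² - 11 - 9 = 1 - 20 ≡ 7; y = λ·(11 - 7) - 5 ≡ 12. → (7, 12)
4Q: (7, 12) + (9, 3). λ = (3 - 12)/(9 - 7) ≡ 4/2 mod 13. 2⁻¹ ≡ 7 (mod 13), so λ ≡ 2.
  x = λ² - 7 - 9 = 4 - 16 ≡ 1; y = λ·(7 - 1) - 12 ≡ 0. → (1, 0)
5Q: (1, 0) + (9, 3). λ = (3 - 0)/(9 - 1) ≡ 3/8 mod 13. 8⁻¹ ≡ 5 (mod 13) since 8·5 = 40 ≡ 1, so λ ≡ 2.
  x = λ² - 1 - 9 = 4 - 10 ≡ 7; y = λ·(1 - 7) - 0 ≡ 1. → (7, 1)
6Q: (7, 1) + (9, 3). λ = (3 - 1)/(9 - 7) ≡ 2/2 mod 13. 2⁻¹ ≡ 7 (mod 13), so λ ≡ 1.
  x = λ² - 7 - 9 = 1 - 16 ≡ 11; y = λ·(7 - 11) - 1 ≡ 8. → (11, 8)
7Q: (11, 8) + (9, 3). λ = (3 - 8)/(9 - 11) ≡ 8/11 mod 13. 11⁻¹ ≡ 6 (mod 13) since 11·6 = 66 ≡ 1, so λ ≡ 9.
  x = λ² - 11 - 9 = 81 - 20 ≡ 9; y = λ·(11 - 9) - 8 ≡ 10. → (9, 10)
8Q: (9, 10) + (9, 3): same x and y₁ ≡ -y₂, so the sum is 𝒪.
9Q: 𝒪 + (9, 3) = (9, 3) (identity).

(9, 3)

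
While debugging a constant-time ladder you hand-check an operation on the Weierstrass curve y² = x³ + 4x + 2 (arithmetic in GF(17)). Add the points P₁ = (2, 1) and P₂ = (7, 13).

(2, 1) + (7, 13). λ = (13 - 1)/(7 - 2) ≡ 12/5 mod 17. 5⁻¹ ≡ 7 (mod 17), so λ ≡ 16.
  x = λ² - 2 - 7 = 256 - 9 ≡ 9; y = λ·(2 - 9) - 1 ≡ 6. → (9, 6)

(9, 6)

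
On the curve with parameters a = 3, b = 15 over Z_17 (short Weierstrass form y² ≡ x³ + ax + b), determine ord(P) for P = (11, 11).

4

2P: tangent at (11, 11): λ = (3·11² + 3)/(2·11) ≡ 9/5. 5⁻¹ ≡ 7 (mod 17), so λ ≡ 9·7 ≡ 12.
  x = λ² - 11 - 11 = 144 - 22 ≡ 3; y = λ·(11 - 3) - 11 ≡ 0. → (3, 0)
3P: (3, 0) + (11, 11). λ = (11 - 0)/(11 - 3) ≡ 11/8 mod 17. 8⁻¹ ≡ 15 (mod 17), so λ ≡ 12.
  x = λ² - 3 - 11 = 144 - 14 ≡ 11; y = λ·(3 - 11) - 0 ≡ 6. → (11, 6)
4P: (11, 6) + (11, 11): same x and y₁ ≡ -y₂, so the sum is the point at infinity.
4P = the point at infinity, so the order is 4.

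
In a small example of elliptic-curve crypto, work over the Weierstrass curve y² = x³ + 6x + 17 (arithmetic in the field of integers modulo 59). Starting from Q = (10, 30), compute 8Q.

Repeated addition: build up to 8Q.
2Q: tangent at (10, 30): λ = (3·10² + 6)/(2·30) ≡ 11/1. 1⁻¹ ≡ 1 (mod 59), so λ ≡ 11·1 ≡ 11.
  x = λ² - 10 - 10 = 121 - 20 ≡ 42; y = λ·(10 - 42) - 30 ≡ 31. → (42, 31)
3Q: (42, 31) + (10, 30). λ = (30 - 31)/(10 - 42) ≡ 58/27 mod 59. 27⁻¹ ≡ 35 (mod 59) since 27·35 = 945 ≡ 1, so λ ≡ 24.
  x = λ² - 42 - 10 = 576 - 52 ≡ 52; y = λ·(42 - 52) - 31 ≡ 24. → (52, 24)
4Q: (52, 24) + (10, 30). λ = (30 - 24)/(10 - 52) ≡ 6/17 mod 59. 17⁻¹ ≡ 7 (mod 59) since 17·7 = 119 ≡ 1, so λ ≡ 42.
  x = λ² - 52 - 10 = 1764 - 62 ≡ 50; y = λ·(52 - 50) - 24 ≡ 1. → (50, 1)
5Q: (50, 1) + (10, 30). λ = (30 - 1)/(10 - 50) ≡ 29/19 mod 59. 19⁻¹ ≡ 28 (mod 59), so λ ≡ 45.
  x = λ² - 50 - 10 = 2025 - 60 ≡ 18; y = λ·(50 - 18) - 1 ≡ 23. → (18, 23)
6Q: (18, 23) + (10, 30). λ = (30 - 23)/(10 - 18) ≡ 7/51 mod 59. 51⁻¹ ≡ 22 (mod 59), so λ ≡ 36.
  x = λ² - 18 - 10 = 1296 - 28 ≡ 29; y = λ·(18 - 29) - 23 ≡ 53. → (29, 53)
7Q: (29, 53) + (10, 30). λ = (30 - 53)/(10 - 29) ≡ 36/40 mod 59. 40⁻¹ ≡ 31 (mod 59), so λ ≡ 54.
  x = λ² - 29 - 10 = 2916 - 39 ≡ 45; y = λ·(29 - 45) - 53 ≡ 27. → (45, 27)
8Q: (45, 27) + (10, 30). λ = (30 - 27)/(10 - 45) ≡ 3/24 mod 59. 24⁻¹ ≡ 32 (mod 59), so λ ≡ 37.
  x = λ² - 45 - 10 = 1369 - 55 ≡ 16; y = λ·(45 - 16) - 27 ≡ 43. → (16, 43)

(16, 43)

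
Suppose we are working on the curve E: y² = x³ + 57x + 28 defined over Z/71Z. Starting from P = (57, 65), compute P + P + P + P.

Repeated addition: build up to 4P.
2P: tangent at (57, 65): λ = (3·57² + 57)/(2·65) ≡ 6/59. 59⁻¹ ≡ 65 (mod 71) since 59·65 = 3835 ≡ 1, so λ ≡ 6·65 ≡ 35.
  x = λ² - 57 - 57 = 1225 - 114 ≡ 46; y = λ·(57 - 46) - 65 ≡ 36. → (46, 36)
3P: (46, 36) + (57, 65). λ = (65 - 36)/(57 - 46) ≡ 29/11 mod 71. 11⁻¹ ≡ 13 (mod 71), so λ ≡ 22.
  x = λ² - 46 - 57 = 484 - 103 ≡ 26; y = λ·(46 - 26) - 36 ≡ 49. → (26, 49)
4P: (26, 49) + (57, 65). λ = (65 - 49)/(57 - 26) ≡ 16/31 mod 71. 31⁻¹ ≡ 55 (mod 71), so λ ≡ 28.
  x = λ² - 26 - 57 = 784 - 83 ≡ 62; y = λ·(26 - 62) - 49 ≡ 8. → (62, 8)

(62, 8)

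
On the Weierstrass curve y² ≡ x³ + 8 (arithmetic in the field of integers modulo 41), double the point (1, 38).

tangent at (1, 38): λ = (3·1² + 0)/(2·38) ≡ 3/35. 35⁻¹ ≡ 34 (mod 41), so λ ≡ 3·34 ≡ 20.
  x = λ² - 1 - 1 = 400 - 2 ≡ 29; y = λ·(1 - 29) - 38 ≡ 17. → (29, 17)

(29, 17)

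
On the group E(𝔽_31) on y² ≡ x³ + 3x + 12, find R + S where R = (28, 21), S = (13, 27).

(10, 9)

(28, 21) + (13, 27). λ = (27 - 21)/(13 - 28) ≡ 6/16 mod 31. 16⁻¹ ≡ 2 (mod 31), so λ ≡ 12.
  x = λ² - 28 - 13 = 144 - 41 ≡ 10; y = λ·(28 - 10) - 21 ≡ 9. → (10, 9)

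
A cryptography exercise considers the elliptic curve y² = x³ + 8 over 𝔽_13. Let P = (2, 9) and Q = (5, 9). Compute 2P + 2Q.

First 2P:
Repeated addition: build up to 2P.
2P: tangent at (2, 9): λ = (3·2² + 0)/(2·9) ≡ 12/5. 5⁻¹ ≡ 8 (mod 13), so λ ≡ 12·8 ≡ 5.
  x = λ² - 2 - 2 = 25 - 4 ≡ 8; y = λ·(2 - 8) - 9 ≡ 0. → (8, 0)
2P = (8, 0).
Next 2Q:
Repeated addition: build up to 2Q.
2Q: tangent at (5, 9): λ = (3·5² + 0)/(2·9) ≡ 10/5. 5⁻¹ ≡ 8 (mod 13), so λ ≡ 10·8 ≡ 2.
  x = λ² - 5 - 5 = 4 - 10 ≡ 7; y = λ·(5 - 7) - 9 ≡ 0. → (7, 0)
2Q = (7, 0).
Finally 2P + 2Q:
(8, 0) + (7, 0). λ = (0 - 0)/(7 - 8) ≡ 0/12 mod 13. 12⁻¹ ≡ 12 (mod 13), so λ ≡ 0.
  x = λ² - 8 - 7 = 0 - 15 ≡ 11; y = λ·(8 - 11) - 0 ≡ 0. → (11, 0)

(11, 0)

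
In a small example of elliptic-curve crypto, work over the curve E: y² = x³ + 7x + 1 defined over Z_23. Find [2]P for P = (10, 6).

(6, 12)

tangent at (10, 6): λ = (3·10² + 7)/(2·6) ≡ 8/12. 12⁻¹ ≡ 2 (mod 23), so λ ≡ 8·2 ≡ 16.
  x = λ² - 10 - 10 = 256 - 20 ≡ 6; y = λ·(10 - 6) - 6 ≡ 12. → (6, 12)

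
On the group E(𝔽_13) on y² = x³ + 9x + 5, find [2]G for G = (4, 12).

(8, 11)

tangent at (4, 12): λ = (3·4² + 9)/(2·12) ≡ 5/11. 11⁻¹ ≡ 6 (mod 13), so λ ≡ 5·6 ≡ 4.
  x = λ² - 4 - 4 = 16 - 8 ≡ 8; y = λ·(4 - 8) - 12 ≡ 11. → (8, 11)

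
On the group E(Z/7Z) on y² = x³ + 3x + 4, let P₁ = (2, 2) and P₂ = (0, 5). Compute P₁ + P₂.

(2, 2) + (0, 5). λ = (5 - 2)/(0 - 2) ≡ 3/5 mod 7. 5⁻¹ ≡ 3 (mod 7) since 5·3 = 15 ≡ 1, so λ ≡ 2.
  x = λ² - 2 - 0 = 4 - 2 ≡ 2; y = λ·(2 - 2) - 2 ≡ 5. → (2, 5)

(2, 5)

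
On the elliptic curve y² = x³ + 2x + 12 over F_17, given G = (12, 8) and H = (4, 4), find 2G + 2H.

(14, 9)

First 2G:
Repeated addition: build up to 2G.
2G: tangent at (12, 8): λ = (3·12² + 2)/(2·8) ≡ 9/16. 16⁻¹ ≡ 16 (mod 17), so λ ≡ 9·16 ≡ 8.
  x = λ² - 12 - 12 = 64 - 24 ≡ 6; y = λ·(12 - 6) - 8 ≡ 6. → (6, 6)
2G = (6, 6).
Next 2H:
Repeated addition: build up to 2H.
2H: tangent at (4, 4): λ = (3·4² + 2)/(2·4) ≡ 16/8. 8⁻¹ ≡ 15 (mod 17) since 8·15 = 120 ≡ 1, so λ ≡ 16·15 ≡ 2.
  x = λ² - 4 - 4 = 4 - 8 ≡ 13; y = λ·(4 - 13) - 4 ≡ 12. → (13, 12)
2H = (13, 12).
Finally 2G + 2H:
(6, 6) + (13, 12). λ = (12 - 6)/(13 - 6) ≡ 6/7 mod 17. 7⁻¹ ≡ 5 (mod 17), so λ ≡ 13.
  x = λ² - 6 - 13 = 169 - 19 ≡ 14; y = λ·(6 - 14) - 6 ≡ 9. → (14, 9)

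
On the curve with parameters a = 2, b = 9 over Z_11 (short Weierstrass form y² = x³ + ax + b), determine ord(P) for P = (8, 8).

5

2P: tangent at (8, 8): λ = (3·8² + 2)/(2·8) ≡ 7/5. 5⁻¹ ≡ 9 (mod 11) since 5·9 = 45 ≡ 1, so λ ≡ 7·9 ≡ 8.
  x = λ² - 8 - 8 = 64 - 16 ≡ 4; y = λ·(8 - 4) - 8 ≡ 2. → (4, 2)
3P: (4, 2) + (8, 8). λ = (8 - 2)/(8 - 4) ≡ 6/4 mod 11. 4⁻¹ ≡ 3 (mod 11), so λ ≡ 7.
  x = λ² - 4 - 8 = 49 - 12 ≡ 4; y = λ·(4 - 4) - 2 ≡ 9. → (4, 9)
4P: (4, 9) + (8, 8). λ = (8 - 9)/(8 - 4) ≡ 10/4 mod 11. 4⁻¹ ≡ 3 (mod 11) since 4·3 = 12 ≡ 1, so λ ≡ 8.
  x = λ² - 4 - 8 = 64 - 12 ≡ 8; y = λ·(4 - 8) - 9 ≡ 3. → (8, 3)
5P: (8, 3) + (8, 8): same x and y₁ ≡ -y₂, so the sum is ∞.
5P = ∞, so the order is 5.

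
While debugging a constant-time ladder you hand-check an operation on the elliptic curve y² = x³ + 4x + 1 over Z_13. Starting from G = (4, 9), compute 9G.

Double-and-add on 9 = (1001)₂. Start with G = (4, 9) for the leading 1-bit.
double: tangent at (4, 9): λ = (3·4² + 4)/(2·9) ≡ 0/5. 5⁻¹ ≡ 8 (mod 13), so λ ≡ 0·8 ≡ 0.
  x = λ² - 4 - 4 = 0 - 8 ≡ 5; y = λ·(4 - 5) - 9 ≡ 4. → (5, 4)
double: tangent at (5, 4): λ = (3·5² + 4)/(2·4) ≡ 1/8. 8⁻¹ ≡ 5 (mod 13) since 8·5 = 40 ≡ 1, so λ ≡ 1·5 ≡ 5.
  x = λ² - 5 - 5 = 25 - 10 ≡ 2; y = λ·(5 - 2) - 4 ≡ 11. → (2, 11)
double: tangent at (2, 11): λ = (3·2² + 4)/(2·11) ≡ 3/9. 9⁻¹ ≡ 3 (mod 13), so λ ≡ 3·3 ≡ 9.
  x = λ² - 2 - 2 = 81 - 4 ≡ 12; y = λ·(2 - 12) - 11 ≡ 3. → (12, 3)
add G: (12, 3) + (4, 9). λ = (9 - 3)/(4 - 12) ≡ 6/5 mod 13. 5⁻¹ ≡ 8 (mod 13), so λ ≡ 9.
  x = λ² - 12 - 4 = 81 - 16 ≡ 0; y = λ·(12 - 0) - 3 ≡ 1. → (0, 1)

(0, 1)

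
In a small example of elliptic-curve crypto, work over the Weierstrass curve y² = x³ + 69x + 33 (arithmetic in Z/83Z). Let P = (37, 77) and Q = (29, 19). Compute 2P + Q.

(79, 5)

First 2P:
Repeated addition: build up to 2P.
2P: tangent at (37, 77): λ = (3·37² + 69)/(2·77) ≡ 26/71. 71⁻¹ ≡ 76 (mod 83) since 71·76 = 5396 ≡ 1, so λ ≡ 26·76 ≡ 67.
  x = λ² - 37 - 37 = 4489 - 74 ≡ 16; y = λ·(37 - 16) - 77 ≡ 2. → (16, 2)
2P = (16, 2).
Finally 2P + Q:
(16, 2) + (29, 19). λ = (19 - 2)/(29 - 16) ≡ 17/13 mod 83. 13⁻¹ ≡ 32 (mod 83), so λ ≡ 46.
  x = λ² - 16 - 29 = 2116 - 45 ≡ 79; y = λ·(16 - 79) - 2 ≡ 5. → (79, 5)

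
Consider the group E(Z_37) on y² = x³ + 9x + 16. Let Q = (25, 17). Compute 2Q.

tangent at (25, 17): λ = (3·25² + 9)/(2·17) ≡ 34/34. 34⁻¹ ≡ 12 (mod 37), so λ ≡ 34·12 ≡ 1.
  x = λ² - 25 - 25 = 1 - 50 ≡ 25; y = λ·(25 - 25) - 17 ≡ 20. → (25, 20)

(25, 20)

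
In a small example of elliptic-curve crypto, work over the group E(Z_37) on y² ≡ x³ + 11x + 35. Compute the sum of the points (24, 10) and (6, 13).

(24, 10) + (6, 13). λ = (13 - 10)/(6 - 24) ≡ 3/19 mod 37. 19⁻¹ ≡ 2 (mod 37), so λ ≡ 6.
  x = λ² - 24 - 6 = 36 - 30 ≡ 6; y = λ·(24 - 6) - 10 ≡ 24. → (6, 24)

(6, 24)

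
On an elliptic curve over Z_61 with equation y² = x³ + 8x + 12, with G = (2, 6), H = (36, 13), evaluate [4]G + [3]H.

(2, 55)

First 4G:
Repeated addition: build up to 4G.
2G: tangent at (2, 6): λ = (3·2² + 8)/(2·6) ≡ 20/12. 12⁻¹ ≡ 56 (mod 61), so λ ≡ 20·56 ≡ 22.
  x = λ² - 2 - 2 = 484 - 4 ≡ 53; y = λ·(2 - 53) - 6 ≡ 31. → (53, 31)
3G: (53, 31) + (2, 6). λ = (6 - 31)/(2 - 53) ≡ 36/10 mod 61. 10⁻¹ ≡ 55 (mod 61), so λ ≡ 28.
  x = λ² - 53 - 2 = 784 - 55 ≡ 58; y = λ·(53 - 58) - 31 ≡ 12. → (58, 12)
4G: (58, 12) + (2, 6). λ = (6 - 12)/(2 - 58) ≡ 55/5 mod 61. 5⁻¹ ≡ 49 (mod 61), so λ ≡ 11.
  x = λ² - 58 - 2 = 121 - 60 ≡ 0; y = λ·(58 - 0) - 12 ≡ 16. → (0, 16)
4G = (0, 16).
Next 3H:
Repeated addition: build up to 3H.
2H: tangent at (36, 13): λ = (3·36² + 8)/(2·13) ≡ 53/26. 26⁻¹ ≡ 54 (mod 61) since 26·54 = 1404 ≡ 1, so λ ≡ 53·54 ≡ 56.
  x = λ² - 36 - 36 = 3136 - 72 ≡ 14; y = λ·(36 - 14) - 13 ≡ 60. → (14, 60)
3H: (14, 60) + (36, 13). λ = (13 - 60)/(36 - 14) ≡ 14/22 mod 61. 22⁻¹ ≡ 25 (mod 61) since 22·25 = 550 ≡ 1, so λ ≡ 45.
  x = λ² - 14 - 36 = 2025 - 50 ≡ 23; y = λ·(14 - 23) - 60 ≡ 23. → (23, 23)
3H = (23, 23).
Finally 4G + 3H:
(0, 16) + (23, 23). λ = (23 - 16)/(23 - 0) ≡ 7/23 mod 61. 23⁻¹ ≡ 8 (mod 61), so λ ≡ 56.
  x = λ² - 0 - 23 = 3136 - 23 ≡ 2; y = λ·(0 - 2) - 16 ≡ 55. → (2, 55)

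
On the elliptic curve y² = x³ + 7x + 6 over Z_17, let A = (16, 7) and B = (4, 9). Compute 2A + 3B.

(15, 16)

First 2A:
Repeated addition: build up to 2A.
2A: tangent at (16, 7): λ = (3·16² + 7)/(2·7) ≡ 10/14. 14⁻¹ ≡ 11 (mod 17) since 14·11 = 154 ≡ 1, so λ ≡ 10·11 ≡ 8.
  x = λ² - 16 - 16 = 64 - 32 ≡ 15; y = λ·(16 - 15) - 7 ≡ 1. → (15, 1)
2A = (15, 1).
Next 3B:
Repeated addition: build up to 3B.
2B: tangent at (4, 9): λ = (3·4² + 7)/(2·9) ≡ 4/1. 1⁻¹ ≡ 1 (mod 17), so λ ≡ 4·1 ≡ 4.
  x = λ² - 4 - 4 = 16 - 8 ≡ 8; y = λ·(4 - 8) - 9 ≡ 9. → (8, 9)
3B: (8, 9) + (4, 9). λ = (9 - 9)/(4 - 8) ≡ 0/13 mod 17. 13⁻¹ ≡ 4 (mod 17) since 13·4 = 52 ≡ 1, so λ ≡ 0.
  x = λ² - 8 - 4 = 0 - 12 ≡ 5; y = λ·(8 - 5) - 9 ≡ 8. → (5, 8)
3B = (5, 8).
Finally 2A + 3B:
(15, 1) + (5, 8). λ = (8 - 1)/(5 - 15) ≡ 7/7 mod 17. 7⁻¹ ≡ 5 (mod 17), so λ ≡ 1.
  x = λ² - 15 - 5 = 1 - 20 ≡ 15; y = λ·(15 - 15) - 1 ≡ 16. → (15, 16)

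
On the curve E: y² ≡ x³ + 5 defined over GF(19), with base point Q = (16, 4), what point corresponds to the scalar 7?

Double-and-add on 7 = (111)₂. Start with Q = (16, 4) for the leading 1-bit.
double: tangent at (16, 4): λ = (3·16² + 0)/(2·4) ≡ 8/8. 8⁻¹ ≡ 12 (mod 19), so λ ≡ 8·12 ≡ 1.
  x = λ² - 16 - 16 = 1 - 32 ≡ 7; y = λ·(16 - 7) - 4 ≡ 5. → (7, 5)
add Q: (7, 5) + (16, 4). λ = (4 - 5)/(16 - 7) ≡ 18/9 mod 19. 9⁻¹ ≡ 17 (mod 19), so λ ≡ 2.
  x = λ² - 7 - 16 = 4 - 23 ≡ 0; y = λ·(7 - 0) - 5 ≡ 9. → (0, 9)
double: tangent at (0, 9): λ = (3·0² + 0)/(2·9) ≡ 0/18. 18⁻¹ ≡ 18 (mod 19), so λ ≡ 0·18 ≡ 0.
  x = λ² - 0 - 0 = 0 - 0 ≡ 0; y = λ·(0 - 0) - 9 ≡ 10. → (0, 10)
add Q: (0, 10) + (16, 4). λ = (4 - 10)/(16 - 0) ≡ 13/16 mod 19. 16⁻¹ ≡ 6 (mod 19), so λ ≡ 2.
  x = λ² - 0 - 16 = 4 - 16 ≡ 7; y = λ·(0 - 7) - 10 ≡ 14. → (7, 14)

(7, 14)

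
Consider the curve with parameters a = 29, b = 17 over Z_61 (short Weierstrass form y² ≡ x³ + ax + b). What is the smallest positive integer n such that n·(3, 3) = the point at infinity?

11

2P: tangent at (3, 3): λ = (3·3² + 29)/(2·3) ≡ 56/6. 6⁻¹ ≡ 51 (mod 61) since 6·51 = 306 ≡ 1, so λ ≡ 56·51 ≡ 50.
  x = λ² - 3 - 3 = 2500 - 6 ≡ 54; y = λ·(3 - 54) - 3 ≡ 9. → (54, 9)
3P: (54, 9) + (3, 3). λ = (3 - 9)/(3 - 54) ≡ 55/10 mod 61. 10⁻¹ ≡ 55 (mod 61) since 10·55 = 550 ≡ 1, so λ ≡ 36.
  x = λ² - 54 - 3 = 1296 - 57 ≡ 19; y = λ·(54 - 19) - 9 ≡ 31. → (19, 31)
4P: (19, 31) + (3, 3). λ = (3 - 31)/(3 - 19) ≡ 33/45 mod 61. 45⁻¹ ≡ 19 (mod 61), so λ ≡ 17.
  x = λ² - 19 - 3 = 289 - 22 ≡ 23; y = λ·(19 - 23) - 31 ≡ 23. → (23, 23)
5P: (23, 23) + (3, 3). λ = (3 - 23)/(3 - 23) ≡ 41/41 mod 61. 41⁻¹ ≡ 3 (mod 61) since 41·3 = 123 ≡ 1, so λ ≡ 1.
  x = λ² - 23 - 3 = 1 - 26 ≡ 36; y = λ·(23 - 36) - 23 ≡ 25. → (36, 25)
6P: (36, 25) + (3, 3). λ = (3 - 25)/(3 - 36) ≡ 39/28 mod 61. 28⁻¹ ≡ 24 (mod 61), so λ ≡ 21.
  x = λ² - 36 - 3 = 441 - 39 ≡ 36; y = λ·(36 - 36) - 25 ≡ 36. → (36, 36)
7P: (36, 36) + (3, 3). λ = (3 - 36)/(3 - 36) ≡ 28/28 mod 61. 28⁻¹ ≡ 24 (mod 61) since 28·24 = 672 ≡ 1, so λ ≡ 1.
  x = λ² - 36 - 3 = 1 - 39 ≡ 23; y = λ·(36 - 23) - 36 ≡ 38. → (23, 38)
8P: (23, 38) + (3, 3). λ = (3 - 38)/(3 - 23) ≡ 26/41 mod 61. 41⁻¹ ≡ 3 (mod 61), so λ ≡ 17.
  x = λ² - 23 - 3 = 289 - 26 ≡ 19; y = λ·(23 - 19) - 38 ≡ 30. → (19, 30)
9P: (19, 30) + (3, 3). λ = (3 - 30)/(3 - 19) ≡ 34/45 mod 61. 45⁻¹ ≡ 19 (mod 61) since 45·19 = 855 ≡ 1, so λ ≡ 36.
  x = λ² - 19 - 3 = 1296 - 22 ≡ 54; y = λ·(19 - 54) - 30 ≡ 52. → (54, 52)
10P: (54, 52) + (3, 3). λ = (3 - 52)/(3 - 54) ≡ 12/10 mod 61. 10⁻¹ ≡ 55 (mod 61), so λ ≡ 50.
  x = λ² - 54 - 3 = 2500 - 57 ≡ 3; y = λ·(54 - 3) - 52 ≡ 58. → (3, 58)
11P: (3, 58) + (3, 3): same x and y₁ ≡ -y₂, so the sum is the point at infinity.
11P = the point at infinity, so the order is 11.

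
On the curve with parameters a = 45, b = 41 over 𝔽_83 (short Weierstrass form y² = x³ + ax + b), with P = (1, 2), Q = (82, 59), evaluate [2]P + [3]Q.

(1, 2)

First 2P:
Repeated addition: build up to 2P.
2P: tangent at (1, 2): λ = (3·1² + 45)/(2·2) ≡ 48/4. 4⁻¹ ≡ 21 (mod 83), so λ ≡ 48·21 ≡ 12.
  x = λ² - 1 - 1 = 144 - 2 ≡ 59; y = λ·(1 - 59) - 2 ≡ 49. → (59, 49)
2P = (59, 49).
Next 3Q:
Repeated addition: build up to 3Q.
2Q: tangent at (82, 59): λ = (3·82² + 45)/(2·59) ≡ 48/35. 35⁻¹ ≡ 19 (mod 83) since 35·19 = 665 ≡ 1, so λ ≡ 48·19 ≡ 82.
  x = λ² - 82 - 82 = 6724 - 164 ≡ 3; y = λ·(82 - 3) - 59 ≡ 28. → (3, 28)
3Q: (3, 28) + (82, 59). λ = (59 - 28)/(82 - 3) ≡ 31/79 mod 83. 79⁻¹ ≡ 62 (mod 83) since 79·62 = 4898 ≡ 1, so λ ≡ 13.
  x = λ² - 3 - 82 = 169 - 85 ≡ 1; y = λ·(3 - 1) - 28 ≡ 81. → (1, 81)
3Q = (1, 81).
Finally 2P + 3Q:
(59, 49) + (1, 81). λ = (81 - 49)/(1 - 59) ≡ 32/25 mod 83. 25⁻¹ ≡ 10 (mod 83), so λ ≡ 71.
  x = λ² - 59 - 1 = 5041 - 60 ≡ 1; y = λ·(59 - 1) - 49 ≡ 2. → (1, 2)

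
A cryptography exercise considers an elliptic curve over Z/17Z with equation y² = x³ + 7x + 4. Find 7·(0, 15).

Write Q = (0, 15).
Double-and-add on 7 = (111)₂. Start with Q = (0, 15) for the leading 1-bit.
double: tangent at (0, 15): λ = (3·0² + 7)/(2·15) ≡ 7/13. 13⁻¹ ≡ 4 (mod 17), so λ ≡ 7·4 ≡ 11.
  x = λ² - 0 - 0 = 121 - 0 ≡ 2; y = λ·(0 - 2) - 15 ≡ 14. → (2, 14)
add Q: (2, 14) + (0, 15). λ = (15 - 14)/(0 - 2) ≡ 1/15 mod 17. 15⁻¹ ≡ 8 (mod 17), so λ ≡ 8.
  x = λ² - 2 - 0 = 64 - 2 ≡ 11; y = λ·(2 - 11) - 14 ≡ 16. → (11, 16)
double: tangent at (11, 16): λ = (3·11² + 7)/(2·16) ≡ 13/15. 15⁻¹ ≡ 8 (mod 17), so λ ≡ 13·8 ≡ 2.
  x = λ² - 11 - 11 = 4 - 22 ≡ 16; y = λ·(11 - 16) - 16 ≡ 8. → (16, 8)
add Q: (16, 8) + (0, 15). λ = (15 - 8)/(0 - 16) ≡ 7/1 mod 17. 1⁻¹ ≡ 1 (mod 17), so λ ≡ 7.
  x = λ² - 16 - 0 = 49 - 16 ≡ 16; y = λ·(16 - 16) - 8 ≡ 9. → (16, 9)

(16, 9)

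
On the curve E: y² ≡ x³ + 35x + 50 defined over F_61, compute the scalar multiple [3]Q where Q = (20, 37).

(32, 49)

Repeated addition: build up to 3Q.
2Q: tangent at (20, 37): λ = (3·20² + 35)/(2·37) ≡ 15/13. 13⁻¹ ≡ 47 (mod 61), so λ ≡ 15·47 ≡ 34.
  x = λ² - 20 - 20 = 1156 - 40 ≡ 18; y = λ·(20 - 18) - 37 ≡ 31. → (18, 31)
3Q: (18, 31) + (20, 37). λ = (37 - 31)/(20 - 18) ≡ 6/2 mod 61. 2⁻¹ ≡ 31 (mod 61) since 2·31 = 62 ≡ 1, so λ ≡ 3.
  x = λ² - 18 - 20 = 9 - 38 ≡ 32; y = λ·(18 - 32) - 31 ≡ 49. → (32, 49)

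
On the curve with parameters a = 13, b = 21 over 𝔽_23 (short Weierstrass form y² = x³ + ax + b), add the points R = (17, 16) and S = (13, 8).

(20, 1)

(17, 16) + (13, 8). λ = (8 - 16)/(13 - 17) ≡ 15/19 mod 23. 19⁻¹ ≡ 17 (mod 23) since 19·17 = 323 ≡ 1, so λ ≡ 2.
  x = λ² - 17 - 13 = 4 - 30 ≡ 20; y = λ·(17 - 20) - 16 ≡ 1. → (20, 1)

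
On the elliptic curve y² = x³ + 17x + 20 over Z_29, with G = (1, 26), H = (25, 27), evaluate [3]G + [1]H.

(2, 2)

First 3G:
Repeated addition: build up to 3G.
2G: tangent at (1, 26): λ = (3·1² + 17)/(2·26) ≡ 20/23. 23⁻¹ ≡ 24 (mod 29), so λ ≡ 20·24 ≡ 16.
  x = λ² - 1 - 1 = 256 - 2 ≡ 22; y = λ·(1 - 22) - 26 ≡ 15. → (22, 15)
3G: (22, 15) + (1, 26). λ = (26 - 15)/(1 - 22) ≡ 11/8 mod 29. 8⁻¹ ≡ 11 (mod 29) since 8·11 = 88 ≡ 1, so λ ≡ 5.
  x = λ² - 22 - 1 = 25 - 23 ≡ 2; y = λ·(22 - 2) - 15 ≡ 27. → (2, 27)
3G = (2, 27).
Finally 3G + H:
(2, 27) + (25, 27). λ = (27 - 27)/(25 - 2) ≡ 0/23 mod 29. 23⁻¹ ≡ 24 (mod 29), so λ ≡ 0.
  x = λ² - 2 - 25 = 0 - 27 ≡ 2; y = λ·(2 - 2) - 27 ≡ 2. → (2, 2)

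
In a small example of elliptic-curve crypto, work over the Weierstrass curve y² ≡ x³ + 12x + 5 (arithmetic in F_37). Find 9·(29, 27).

(23, 4)

Write P = (29, 27).
Double-and-add on 9 = (1001)₂. Start with P = (29, 27) for the leading 1-bit.
double: tangent at (29, 27): λ = (3·29² + 12)/(2·27) ≡ 19/17. 17⁻¹ ≡ 24 (mod 37) since 17·24 = 408 ≡ 1, so λ ≡ 19·24 ≡ 12.
  x = λ² - 29 - 29 = 144 - 58 ≡ 12; y = λ·(29 - 12) - 27 ≡ 29. → (12, 29)
double: tangent at (12, 29): λ = (3·12² + 12)/(2·29) ≡ 0/21. 21⁻¹ ≡ 30 (mod 37), so λ ≡ 0·30 ≡ 0.
  x = λ² - 12 - 12 = 0 - 24 ≡ 13; y = λ·(12 - 13) - 29 ≡ 8. → (13, 8)
double: tangent at (13, 8): λ = (3·13² + 12)/(2·8) ≡ 1/16. 16⁻¹ ≡ 7 (mod 37), so λ ≡ 1·7 ≡ 7.
  x = λ² - 13 - 13 = 49 - 26 ≡ 23; y = λ·(13 - 23) - 8 ≡ 33. → (23, 33)
add P: (23, 33) + (29, 27). λ = (27 - 33)/(29 - 23) ≡ 31/6 mod 37. 6⁻¹ ≡ 31 (mod 37) since 6·31 = 186 ≡ 1, so λ ≡ 36.
  x = λ² - 23 - 29 = 1296 - 52 ≡ 23; y = λ·(23 - 23) - 33 ≡ 4. → (23, 4)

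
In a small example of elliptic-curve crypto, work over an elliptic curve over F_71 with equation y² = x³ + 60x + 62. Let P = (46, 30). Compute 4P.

(48, 17)

Repeated addition: build up to 4P.
2P: tangent at (46, 30): λ = (3·46² + 60)/(2·30) ≡ 18/60. 60⁻¹ ≡ 58 (mod 71), so λ ≡ 18·58 ≡ 50.
  x = λ² - 46 - 46 = 2500 - 92 ≡ 65; y = λ·(46 - 65) - 30 ≡ 14. → (65, 14)
3P: (65, 14) + (46, 30). λ = (30 - 14)/(46 - 65) ≡ 16/52 mod 71. 52⁻¹ ≡ 56 (mod 71) since 52·56 = 2912 ≡ 1, so λ ≡ 44.
  x = λ² - 65 - 46 = 1936 - 111 ≡ 50; y = λ·(65 - 50) - 14 ≡ 7. → (50, 7)
4P: (50, 7) + (46, 30). λ = (30 - 7)/(46 - 50) ≡ 23/67 mod 71. 67⁻¹ ≡ 53 (mod 71), so λ ≡ 12.
  x = λ² - 50 - 46 = 144 - 96 ≡ 48; y = λ·(50 - 48) - 7 ≡ 17. → (48, 17)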